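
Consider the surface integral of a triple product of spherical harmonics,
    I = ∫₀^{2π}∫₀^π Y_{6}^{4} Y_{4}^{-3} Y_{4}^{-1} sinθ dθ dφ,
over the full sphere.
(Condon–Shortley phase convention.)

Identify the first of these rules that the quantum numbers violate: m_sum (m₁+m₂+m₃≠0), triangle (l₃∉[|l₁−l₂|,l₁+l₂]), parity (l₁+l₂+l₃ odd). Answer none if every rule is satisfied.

Σmᵢ = 0  ✓
l₃∈[|l₁−l₂|,l₁+l₂]=[2,10], have l₃=4  ✓
Σlᵢ = 14 ⇒ even  ✓

none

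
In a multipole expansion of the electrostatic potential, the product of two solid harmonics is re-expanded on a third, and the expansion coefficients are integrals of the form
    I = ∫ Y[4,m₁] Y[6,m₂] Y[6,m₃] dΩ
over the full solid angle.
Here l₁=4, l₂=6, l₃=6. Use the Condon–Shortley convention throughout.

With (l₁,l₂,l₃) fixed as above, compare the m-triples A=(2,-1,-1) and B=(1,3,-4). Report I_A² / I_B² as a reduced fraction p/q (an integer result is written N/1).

80/27

Same 4,6,6: normalisation and zero-m 3j drop out of the ratio.
A: Δ: 4! 4! 8! / 17! → 1/15315300; sum: t=0:+1/69120 t=1:−1/20736 t=2:+1/69120 = -1/51840; 3j²(4 6 6; 2 -1 -1) = Δ·Π!·Σ² = 280/21879  (sign +1)
B: Δ: 4! 4! 8! / 17! → 1/15315300; sum: t=1:−1/967680 t=2:+1/120960 t=3:−1/207360 = 1/414720; 3j²(4 6 6; 1 3 -4) = Δ·Π!·Σ² = 21/4862  (sign +1)
I_A²/I_B² = (280/21879)/(21/4862) = 80/27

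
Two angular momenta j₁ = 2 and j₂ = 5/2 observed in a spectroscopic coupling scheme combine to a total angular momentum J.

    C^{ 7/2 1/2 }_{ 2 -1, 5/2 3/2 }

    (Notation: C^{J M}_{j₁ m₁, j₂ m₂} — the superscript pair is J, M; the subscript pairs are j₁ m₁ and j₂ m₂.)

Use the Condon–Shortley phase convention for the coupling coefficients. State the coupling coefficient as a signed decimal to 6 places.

−√(121/315) ≈ -0.619780

j₁+j₂−J=1  J+j₁−j₂=3  J−j₁+j₂=4  j₁+j₂+J+1=9
(j₁±m₁, j₂±m₂, J±M) = (1,3,4,1,4,3)
P² = 2304/35
sum k=0..1:
  [0] +1/144 = 1/144
  [1] −1/12 = -1/12
S = -11/144
C² = P²·S² = 121/315 ; C = -0.619780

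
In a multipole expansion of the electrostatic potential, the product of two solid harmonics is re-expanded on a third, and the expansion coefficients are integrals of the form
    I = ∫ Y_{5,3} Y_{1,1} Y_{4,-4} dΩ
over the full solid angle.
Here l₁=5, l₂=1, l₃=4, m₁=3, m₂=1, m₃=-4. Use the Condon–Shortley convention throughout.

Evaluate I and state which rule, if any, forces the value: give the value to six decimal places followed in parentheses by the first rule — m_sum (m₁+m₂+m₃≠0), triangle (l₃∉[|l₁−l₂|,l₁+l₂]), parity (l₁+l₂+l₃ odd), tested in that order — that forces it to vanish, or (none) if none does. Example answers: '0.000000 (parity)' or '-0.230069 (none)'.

-0.049106 (none)

Checks pass: Σm=0; 10 even; l₃=4∈[4,6].
(2·5+1)(2·1+1)(2·4+1) = 297
Δ: 2! 8! 0! / 11! → 1/495
sum: t=1:−1/576 = -1/576
3j²(5 1 4; 0 0 0) = Δ·Π!·Σ² = 5/99  (sign -1)
sum: t=2:+1/80640 = 1/80640
3j²(5 1 4; 3 1 -4) = Δ·Π!·Σ² = 1/495  (sign +1)
combine: 4πI² = 297·5/99·1/495 = 1/33
take √, sign -1: I = -0.04910640
No selection rule forces the value: the integral is nonzero (none).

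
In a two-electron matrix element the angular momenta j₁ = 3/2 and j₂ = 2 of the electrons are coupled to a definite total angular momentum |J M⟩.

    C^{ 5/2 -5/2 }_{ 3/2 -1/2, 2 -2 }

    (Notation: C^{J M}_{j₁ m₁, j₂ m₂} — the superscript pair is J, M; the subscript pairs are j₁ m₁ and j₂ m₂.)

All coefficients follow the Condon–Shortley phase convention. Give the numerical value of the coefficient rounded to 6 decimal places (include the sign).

+√(4/7) = +0.755929

triangle: 1!×2!×3!/7! = 12/5040
(j±m)!: 1!×2!×0!×4!×0!×5! = 5760
prefactor² = (2J+1)×Δ×N² = 576/7
  k=0: +1/(0!×1!×2!×0!×0!×3!) = 1/12
Σ = 1/12  ⇒  CG² = 576/7×(1/12)² = 4/7
CG = +√(4/7) = +0.755929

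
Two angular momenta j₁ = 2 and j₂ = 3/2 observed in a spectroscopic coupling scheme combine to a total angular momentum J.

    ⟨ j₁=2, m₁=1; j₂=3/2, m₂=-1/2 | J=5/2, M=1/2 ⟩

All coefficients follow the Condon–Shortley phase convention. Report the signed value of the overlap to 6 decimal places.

+√(5/14) = +0.597614

triangle: 1!×3!×2!/7! = 12/5040
(j±m)!: 3!×1!×1!×2!×3!×2! = 144
prefactor² = (2J+1)×Δ×N² = 72/35
  k=0: +1/(0!×1!×1!×1!×2!×1!) = 1/2
  k=1: −1/(1!×0!×0!×0!×3!×2!) = -1/12
Σ = 5/12  ⇒  CG² = 72/35×(5/12)² = 5/14
CG = +√(5/14) = +0.597614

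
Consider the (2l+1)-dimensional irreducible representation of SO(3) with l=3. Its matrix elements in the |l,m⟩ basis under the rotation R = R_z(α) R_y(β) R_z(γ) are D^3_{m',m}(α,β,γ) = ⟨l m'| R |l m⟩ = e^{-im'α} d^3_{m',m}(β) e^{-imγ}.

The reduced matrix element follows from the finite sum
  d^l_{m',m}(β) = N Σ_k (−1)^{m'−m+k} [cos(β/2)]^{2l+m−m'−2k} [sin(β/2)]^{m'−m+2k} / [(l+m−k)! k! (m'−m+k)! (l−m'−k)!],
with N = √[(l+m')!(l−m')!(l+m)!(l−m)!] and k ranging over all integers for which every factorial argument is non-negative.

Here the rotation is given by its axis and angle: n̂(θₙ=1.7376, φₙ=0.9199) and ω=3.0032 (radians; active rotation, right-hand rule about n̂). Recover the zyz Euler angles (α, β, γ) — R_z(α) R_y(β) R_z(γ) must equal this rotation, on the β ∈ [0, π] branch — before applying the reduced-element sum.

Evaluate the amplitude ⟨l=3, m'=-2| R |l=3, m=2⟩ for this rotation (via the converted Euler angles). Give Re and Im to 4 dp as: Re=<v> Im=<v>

Re=0.6488 Im=0.3872

Axis–angle → zyz. n̂ = (sinθₙcosφₙ, sinθₙsinφₙ, cosθₙ) = (+0.597490, +0.784499, -0.166031), ω = 3.0032.
R = I cosω + sinω [n̂]ₓ + (1−cosω) n̂n̂ᵀ gives
  R = [-0.279863, +0.955884, -0.089233; +0.910075, +0.234555, -0.341682; -0.305678, -0.176833, -0.935570]
β = atan2(√(R₁₃²+R₂₃²), R₃₃) = 2.780666; α = atan2(R₂₃, R₁₃) mod 2π = 4.456937; γ = atan2(R₃₂, −R₃₁) mod 2π = 5.758730
Split into d^3_{-2,2}(β=2.7807) × two z-phases.
Half-angle: c=0.179486, s=0.983761. N=√(1·120·120·1)=120.000000
k: max(0,(2)−(-2))=4 … min(3+(2),3−(-2))=5
  k=4: (−1)^0·120.0000/(24)·0.1795^2·0.9838^4 = +0.150864
  k=5: (−1)^1·120.0000/(120)·0.1795^0·0.9838^6 = -0.906435
d^3_{-2,2}(2.7807) = +0.150864 -0.906435 = -0.755570
Attach z-rotation phases: D = e^{-i(-2)(4.4569)}·(-0.755570)·e^{-i(2)(5.7587)} = +0.648832+0.387174i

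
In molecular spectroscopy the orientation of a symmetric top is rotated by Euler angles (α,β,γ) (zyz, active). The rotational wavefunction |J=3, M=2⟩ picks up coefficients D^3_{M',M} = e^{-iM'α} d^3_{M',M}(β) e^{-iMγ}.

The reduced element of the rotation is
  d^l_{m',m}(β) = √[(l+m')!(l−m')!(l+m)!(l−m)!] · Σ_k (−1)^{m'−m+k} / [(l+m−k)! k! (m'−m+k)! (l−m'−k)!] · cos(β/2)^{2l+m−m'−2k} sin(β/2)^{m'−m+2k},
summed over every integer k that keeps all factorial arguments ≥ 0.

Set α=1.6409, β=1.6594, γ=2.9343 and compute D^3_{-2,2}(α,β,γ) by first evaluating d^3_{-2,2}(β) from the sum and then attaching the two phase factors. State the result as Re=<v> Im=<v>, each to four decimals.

Re=-0.4367 Im=-0.2706

First d^3_{-2,2}(β=1.6594), then the phase factors e^{-i(-2)α} and e^{-i(2)γ}:
With c≡cos(β/2)=0.675097 and s≡sin(β/2)=0.737729, N=[1·120·120·1]^{1/2}=120.000000
Admissible k: 4..5 (factorial args all ≥0)
  k=4: (−1)^0·120.0000/(24)·0.6751^2·0.7377^4 = +0.674978
  k=5: (−1)^1·120.0000/(120)·0.6751^0·0.7377^6 = -0.161206
d^3_{-2,2}(1.6594) = +0.674978 -0.161206 = +0.513772
Phases: e^{-i·(-2)·1.6409}=-0.990187-0.139748i, e^{-i·(2)·2.9343}=+0.915283+0.402810i ⇒ D=-0.436711-0.270638i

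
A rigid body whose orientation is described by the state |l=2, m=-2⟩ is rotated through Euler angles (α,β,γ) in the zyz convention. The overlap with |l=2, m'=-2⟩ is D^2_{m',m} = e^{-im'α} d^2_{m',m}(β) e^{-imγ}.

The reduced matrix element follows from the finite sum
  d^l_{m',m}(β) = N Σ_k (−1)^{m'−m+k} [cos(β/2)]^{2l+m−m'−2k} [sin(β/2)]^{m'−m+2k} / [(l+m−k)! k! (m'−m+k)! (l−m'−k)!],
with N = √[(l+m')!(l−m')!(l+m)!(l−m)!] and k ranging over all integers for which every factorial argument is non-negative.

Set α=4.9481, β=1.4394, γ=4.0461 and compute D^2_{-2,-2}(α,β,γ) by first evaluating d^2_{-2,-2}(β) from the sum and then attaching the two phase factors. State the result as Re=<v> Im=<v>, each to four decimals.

Re=0.2084 Im=-0.2426

First d^2_{-2,-2}(β=1.4394), then the phase factors e^{-i(-2)α} and e^{-i(-2)γ}:
c=cos(1.439400/2)=0.752004, s=sin(1.439400/2)=0.659159; N=√[1·24·1·24]=24.000000
k: max(0,(-2)−(-2))=0 … min(2+(-2),2−(-2))=0
  k=0: (−1)^0·24.0000/(24)·0.7520^4·0.6592^0 = +0.319801
d^2_{-2,-2}(1.4394) = +0.319801
D = (-0.890923-0.454154i)·(+0.319801)·(-0.235972+0.971760i) = +0.208370-0.242600i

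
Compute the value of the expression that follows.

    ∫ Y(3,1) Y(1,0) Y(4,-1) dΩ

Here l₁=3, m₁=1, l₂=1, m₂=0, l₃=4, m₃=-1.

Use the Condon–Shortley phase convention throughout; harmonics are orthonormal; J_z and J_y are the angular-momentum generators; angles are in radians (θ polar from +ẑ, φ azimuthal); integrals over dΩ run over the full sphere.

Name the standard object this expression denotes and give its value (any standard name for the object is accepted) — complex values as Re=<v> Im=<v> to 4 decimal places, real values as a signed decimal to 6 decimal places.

Gaunt coefficient, -0.238414

This is a Gaunt coefficient — the integral of a triple product of spherical harmonics over the sphere.
m-sum 0 ✓  L=8 even ✓  2≤4≤4 ✓
Π(2lᵢ+1) = 7×3×9 = 189
triangle coeff Δ(3,1,4) = 1/252
Σ_t [0,0]: t=0:+1/36 = 1/36
(3j)²=4/63 [(3 1 4; 0 0 0)], sign=+1
Σ_t [0,0]: t=0:+1/48 = 1/48
(3j)²=5/84 [(3 1 4; 1 0 -1)], sign=-1
⇒ 4πI² = 5/7
I = (-1)√(5/7/(4π)) = -0.23841361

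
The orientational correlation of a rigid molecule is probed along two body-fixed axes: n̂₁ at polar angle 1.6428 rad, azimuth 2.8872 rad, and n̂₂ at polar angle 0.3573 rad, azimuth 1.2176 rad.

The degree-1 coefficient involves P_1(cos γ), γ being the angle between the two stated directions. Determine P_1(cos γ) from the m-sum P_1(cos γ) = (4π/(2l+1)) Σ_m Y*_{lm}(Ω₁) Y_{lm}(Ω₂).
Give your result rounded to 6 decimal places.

-0.101809

Term-by-term m-sum for l=1 (normalisation 4π/3 = 4.188790):
  m=-1: (-0.33351 + 0.08672j) × (0.04180 - 0.11338j) = -0.00411 + 0.04144j  (running Σ = -0.00411 + 0.04144j)
  m=0: (-0.03515 + 0.00000j) × (0.45774 + 0.00000j) = -0.01609 + 0.00000j  (running Σ = -0.02020 + 0.04144j)
  m=1: (0.33351 + 0.08672j) × (-0.04180 - 0.11338j) = -0.00411 - 0.04144j  (running Σ = -0.02431 + 0.00000j)
Σ over m = -0.02431 + 0.00000j; ×(4π/3) → -0.10181 + 0.00000j. Real part: -0.101809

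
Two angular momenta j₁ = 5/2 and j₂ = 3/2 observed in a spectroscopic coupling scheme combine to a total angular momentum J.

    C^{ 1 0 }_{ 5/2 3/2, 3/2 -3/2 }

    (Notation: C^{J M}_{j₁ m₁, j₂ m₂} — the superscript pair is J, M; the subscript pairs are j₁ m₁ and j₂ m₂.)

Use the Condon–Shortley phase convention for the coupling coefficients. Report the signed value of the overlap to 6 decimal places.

j₁+j₂−J=3  J+j₁−j₂=2  J−j₁+j₂=0  j₁+j₂+J+1=6
(j₁±m₁, j₂±m₂, J±M) = (4,1,0,3,1,1)
P² = 36/5
sum k=0..0:
  [0] +1/6 = 1/6
S = 1/6
C² = P²·S² = 1/5 ; C = +0.447214

+0.447214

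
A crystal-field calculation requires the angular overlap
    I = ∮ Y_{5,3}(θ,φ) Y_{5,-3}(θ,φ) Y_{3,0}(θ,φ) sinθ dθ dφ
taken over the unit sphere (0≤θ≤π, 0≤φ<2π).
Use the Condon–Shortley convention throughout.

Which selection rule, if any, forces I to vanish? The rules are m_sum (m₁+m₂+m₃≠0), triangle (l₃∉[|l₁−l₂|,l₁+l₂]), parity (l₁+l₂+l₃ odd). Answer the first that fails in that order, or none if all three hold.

azimuthal sum: 3 − 3 + 0 = 0  ✓
0 ≤ 3 ≤ 10 (triangle on l)  ✓
L = 5 + 5 + 3 = 13 (odd)  ✗

parity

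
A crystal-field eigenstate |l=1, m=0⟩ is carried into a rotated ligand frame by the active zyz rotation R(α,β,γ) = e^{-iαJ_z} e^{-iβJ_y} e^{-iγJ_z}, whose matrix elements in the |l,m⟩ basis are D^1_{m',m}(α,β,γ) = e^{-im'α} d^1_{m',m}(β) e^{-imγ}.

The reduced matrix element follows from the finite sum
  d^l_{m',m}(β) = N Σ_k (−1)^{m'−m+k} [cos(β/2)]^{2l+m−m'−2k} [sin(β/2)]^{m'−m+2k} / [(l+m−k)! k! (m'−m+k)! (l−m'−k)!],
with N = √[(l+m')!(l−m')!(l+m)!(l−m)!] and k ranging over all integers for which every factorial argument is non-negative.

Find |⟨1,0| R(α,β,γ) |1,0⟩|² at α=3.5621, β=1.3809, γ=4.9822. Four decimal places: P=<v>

First d^1_{0,0}(β=1.3809), then the phase factors e^{-i(0)α} and e^{-i(0)γ}:
With c≡cos(β/2)=0.770959 and s≡sin(β/2)=0.636884, N=[1·1·1·1]^{1/2}=1.000000
k: max(0,(0)−(0))=0 … min(1+(0),1−(0))=1
  k=0: (−1)^0·1.0000/(1)·0.7710^2·0.6369^0 = +0.594379
  k=1: (−1)^1·1.0000/(1)·0.7710^0·0.6369^2 = -0.405621
d^1_{0,0}(1.3809) = +0.594379 -0.405621 = +0.188757
|D^1_{0,0}|² = |d^1_{0,0}(β)|² = (+0.188757)² = 0.035629 (the z-rotation phases have unit modulus)

P=0.0356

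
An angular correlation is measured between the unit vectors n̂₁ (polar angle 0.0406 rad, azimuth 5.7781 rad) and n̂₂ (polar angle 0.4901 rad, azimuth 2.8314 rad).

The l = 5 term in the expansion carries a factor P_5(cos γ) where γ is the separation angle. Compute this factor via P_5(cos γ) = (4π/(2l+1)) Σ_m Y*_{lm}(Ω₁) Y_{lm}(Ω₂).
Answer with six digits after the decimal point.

Term-by-term m-sum for l=5 (normalisation 4π/11 = 1.142397):
  [-5]  conj(Y_{5,-5})(Ω₁) = -0.00000 - 0.00000j ; Y_{5,-5}(Ω₂) = -0.00021 - 0.01072j ; Δ = -0.00000 + 0.00000j
  [-4]  conj(Y_{5,-4})(Ω₁) = -0.00000 - 0.00000j ; Y_{5,-4}(Ω₂) = 0.02060 + 0.06014j ; Δ = 0.00000 - 0.00000j
  [-3]  conj(Y_{5,-3})(Ω₁) = 0.00001 - 0.00018j ; Y_{5,-3}(Ω₂) = -0.12945 - 0.17378j ; Δ = -0.00003 + 0.00002j
  [-2]  conj(Y_{5,-2})(Ω₁) = 0.00296 - 0.00471j ; Y_{5,-2}(Ω₂) = 0.35996 + 0.25718j ; Δ = 0.00228 - 0.00094j
  [-1]  conj(Y_{5,-1})(Ω₁) = 0.09049 - 0.05003j ; Y_{5,-1}(Ω₂) = -0.40586 - 0.13009j ; Δ = -0.04323 + 0.00853j
  [+0]  conj(Y_{5,0})(Ω₁) = 0.92407 + 0.00000j ; Y_{5,0}(Ω₂) = -0.13570 + 0.00000j ; Δ = -0.12539 + 0.00000j
  [+1]  conj(Y_{5,1})(Ω₁) = -0.09049 - 0.05003j ; Y_{5,1}(Ω₂) = 0.40586 - 0.13009j ; Δ = -0.04323 - 0.00853j
  [+2]  conj(Y_{5,2})(Ω₁) = 0.00296 + 0.00471j ; Y_{5,2}(Ω₂) = 0.35996 - 0.25718j ; Δ = 0.00228 + 0.00094j
  [+3]  conj(Y_{5,3})(Ω₁) = -0.00001 - 0.00018j ; Y_{5,3}(Ω₂) = 0.12945 - 0.17378j ; Δ = -0.00003 - 0.00002j
  [+4]  conj(Y_{5,4})(Ω₁) = -0.00000 + 0.00000j ; Y_{5,4}(Ω₂) = 0.02060 - 0.06014j ; Δ = 0.00000 + 0.00000j
  [+5]  conj(Y_{5,5})(Ω₁) = 0.00000 - 0.00000j ; Y_{5,5}(Ω₂) = 0.00021 - 0.01072j ; Δ = -0.00000 - 0.00000j
Accumulated sum -0.20737 - 0.00000j; after 4π/(2l+1) scaling, -0.23690 - 0.00000j ⇒ P_5 = -0.236902

-0.236902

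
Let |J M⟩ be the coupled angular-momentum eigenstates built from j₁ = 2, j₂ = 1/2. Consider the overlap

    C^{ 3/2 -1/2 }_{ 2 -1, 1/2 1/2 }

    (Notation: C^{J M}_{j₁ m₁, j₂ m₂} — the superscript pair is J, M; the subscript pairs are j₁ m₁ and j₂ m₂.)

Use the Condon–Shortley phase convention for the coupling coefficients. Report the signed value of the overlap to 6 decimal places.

−√(3/5) ≈ -0.774597

j₁+j₂−J=1  J+j₁−j₂=3  J−j₁+j₂=0  j₁+j₂+J+1=5
(j₁±m₁, j₂±m₂, J±M) = (1,3,1,0,1,2)
P² = 12/5
sum k=1..1:
  [1] −1/2 = -1/2
S = -1/2
C² = P²·S² = 3/5 ; C = -0.774597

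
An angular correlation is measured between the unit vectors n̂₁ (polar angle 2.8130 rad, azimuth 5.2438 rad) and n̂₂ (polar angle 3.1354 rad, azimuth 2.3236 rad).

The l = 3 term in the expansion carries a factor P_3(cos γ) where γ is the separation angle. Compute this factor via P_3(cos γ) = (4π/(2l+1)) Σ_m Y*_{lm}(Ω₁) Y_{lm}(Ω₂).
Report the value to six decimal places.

Expand P_3 via completeness: Σ_{m} conj(Y_{3,m}) at Ω₁ times Y_{3,m} at Ω₂ —
  m=-3: Y*=-0.01402 - 0.00033j  Y=0.00000 - 0.00000j  product -0.00000 + 0.00000j
  m=-2: Y*=0.04900 + 0.08802j  Y=0.00000 - 0.00004j  product 0.00000 - 0.00000j
  m=-1: Y*=0.18388 - 0.31283j  Y=-0.00547 - 0.00584j  product -0.00283 + 0.00064j
  m=+0: Y*=-0.52250 + 0.00000j  Y=-0.74627 + 0.00000j  product 0.38992 + 0.00000j
  m=+1: Y*=-0.18388 - 0.31283j  Y=0.00547 - 0.00584j  product -0.00283 - 0.00064j
  m=+2: Y*=0.04900 - 0.08802j  Y=0.00000 + 0.00004j  product 0.00000 + 0.00000j
  m=+3: Y*=0.01402 - 0.00033j  Y=-0.00000 - 0.00000j  product -0.00000 - 0.00000j
Total Σ_m = 0.38426 + 0.00000j. Multiply by 1.795196: 0.68983 + 0.00000j. P_3(cos γ) = 0.689828

0.689828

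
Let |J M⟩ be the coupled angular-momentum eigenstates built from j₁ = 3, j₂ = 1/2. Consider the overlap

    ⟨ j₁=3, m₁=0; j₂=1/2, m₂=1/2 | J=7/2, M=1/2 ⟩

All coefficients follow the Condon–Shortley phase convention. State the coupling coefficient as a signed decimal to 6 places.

triangle: 0!*6!*1!/8! = 720/40320
(j±m)!: 3!*3!*1!*0!*4!*3! = 5184
prefactor² = (2J+1)*Δ*N² = 5184/7
  k=0: +1/(0!*0!*3!*1!*3!*0!) = 1/36
Σ = 1/36  ⇒  CG² = 5184/7*(1/36)² = 4/7
CG = +√(4/7) = +0.755929

+0.755929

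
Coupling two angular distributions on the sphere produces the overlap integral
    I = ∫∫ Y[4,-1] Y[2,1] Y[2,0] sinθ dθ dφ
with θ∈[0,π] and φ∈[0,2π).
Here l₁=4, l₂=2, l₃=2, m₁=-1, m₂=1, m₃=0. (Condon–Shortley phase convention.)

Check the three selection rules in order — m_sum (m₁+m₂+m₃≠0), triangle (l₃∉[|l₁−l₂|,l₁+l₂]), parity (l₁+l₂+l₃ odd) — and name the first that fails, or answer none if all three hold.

azimuthal sum: -1 + 1 + 0 = 0  ✓
2 ≤ 2 ≤ 6 (triangle on l)  ✓
L = 4 + 2 + 2 = 8 (even)  ✓

none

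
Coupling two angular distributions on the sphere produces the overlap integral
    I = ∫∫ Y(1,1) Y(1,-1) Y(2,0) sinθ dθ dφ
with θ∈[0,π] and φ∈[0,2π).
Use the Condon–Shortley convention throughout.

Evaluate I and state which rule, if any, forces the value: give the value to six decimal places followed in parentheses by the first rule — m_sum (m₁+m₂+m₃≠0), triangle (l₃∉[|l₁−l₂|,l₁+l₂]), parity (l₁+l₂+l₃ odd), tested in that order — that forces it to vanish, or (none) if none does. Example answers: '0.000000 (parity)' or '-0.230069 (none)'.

0.126157 (none)

m-sum 0 ✓  L=4 even ✓  0≤2≤2 ✓
Π(2lᵢ+1) = 3×3×5 = 45
triangle coeff Δ(1,1,2) = 1/30
Σ_t [0,0]: t=0:+1/1 = 1/1
(3j)²=2/15 [(1 1 2; 0 0 0)], sign=+1
Σ_t [0,0]: t=0:+1/4 = 1/4
(3j)²=1/30 [(1 1 2; 1 -1 0)], sign=+1
⇒ 4πI² = 1/5
I = (+1)√(1/5/(4π)) = 0.12615663
No selection rule forces the value: the integral is nonzero (none).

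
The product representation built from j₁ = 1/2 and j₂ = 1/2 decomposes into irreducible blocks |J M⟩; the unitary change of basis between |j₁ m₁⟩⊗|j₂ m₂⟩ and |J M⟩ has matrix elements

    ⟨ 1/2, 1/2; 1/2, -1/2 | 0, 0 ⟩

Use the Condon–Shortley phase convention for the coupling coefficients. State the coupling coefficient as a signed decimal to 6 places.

triangle: 1!×0!×0!/2! = 1/2
(j±m)!: 1!×0!×0!×1!×0!×0! = 1
prefactor² = (2J+1)×Δ×N² = 1/2
  k=0: +1/(0!×1!×0!×0!×0!×0!) = 1
Σ = 1  ⇒  CG² = 1/2×1² = 1/2
CG = +√(1/2) = +0.707107

+0.707107  (= +√(1/2))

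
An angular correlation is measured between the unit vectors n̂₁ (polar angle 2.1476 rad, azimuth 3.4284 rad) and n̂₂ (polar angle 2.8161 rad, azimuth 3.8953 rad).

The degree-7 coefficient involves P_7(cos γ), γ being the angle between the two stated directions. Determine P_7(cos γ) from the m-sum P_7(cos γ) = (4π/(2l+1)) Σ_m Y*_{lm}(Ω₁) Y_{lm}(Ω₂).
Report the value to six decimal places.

Term-by-term m-sum for l=7 (normalisation 4π/15 = 0.837758):
  [-7]  conj(Y_{7,-7})(Ω₁) = (0.061505, -0.131718) ; Y_{7,-7}(Ω₂) = (-0.000091, -0.000145) ; Δ = (-0.000025, 0.000003)
  [-6]  conj(Y_{7,-6})(Ω₁) = (0.052900, -0.349906) ; Y_{7,-6}(Ω₂) = (0.000358, -0.001861) ; Δ = (-0.000632, -0.000224)
  [-5]  conj(Y_{7,-5})(Ω₁) = (-0.059329, -0.431108) ; Y_{7,-5}(Ω₂) = (0.010602, -0.007681) ; Δ = (-0.003940, -0.004115)
  [-4]  conj(Y_{7,-4})(Ω₁) = (-0.070339, -0.156012) ; Y_{7,-4}(Ω₂) = (0.062535, 0.007970) ; Δ = (-0.003155, -0.010317)
  [-3]  conj(Y_{7,-3})(Ω₁) = (0.169122, 0.196613) ; Y_{7,-3}(Ω₂) = (0.135913, 0.164566) ; Δ = (-0.009370, 0.054554)
  [-2]  conj(Y_{7,-2})(Ω₁) = (0.255102, 0.164816) ; Y_{7,-2}(Ω₂) = (-0.030243, 0.476518) ; Δ = (-0.086253, 0.116576)
  [-1]  conj(Y_{7,-1})(Ω₁) = (-0.136194, -0.040169) ; Y_{7,-1}(Ω₂) = (-0.411770, 0.386464) ; Δ = (0.071604, -0.036094)
  [+0]  conj(Y_{7,0})(Ω₁) = (-0.322930, -0.000000) ; Y_{7,0}(Ω₂) = (0.021674, 0.000000) ; Δ = (-0.006999, -0.000000)
  [+1]  conj(Y_{7,1})(Ω₁) = (0.136194, -0.040169) ; Y_{7,1}(Ω₂) = (0.411770, 0.386464) ; Δ = (0.071604, 0.036094)
  [+2]  conj(Y_{7,2})(Ω₁) = (0.255102, -0.164816) ; Y_{7,2}(Ω₂) = (-0.030243, -0.476518) ; Δ = (-0.086253, -0.116576)
  [+3]  conj(Y_{7,3})(Ω₁) = (-0.169122, 0.196613) ; Y_{7,3}(Ω₂) = (-0.135913, 0.164566) ; Δ = (-0.009370, -0.054554)
  [+4]  conj(Y_{7,4})(Ω₁) = (-0.070339, 0.156012) ; Y_{7,4}(Ω₂) = (0.062535, -0.007970) ; Δ = (-0.003155, 0.010317)
  [+5]  conj(Y_{7,5})(Ω₁) = (0.059329, -0.431108) ; Y_{7,5}(Ω₂) = (-0.010602, -0.007681) ; Δ = (-0.003940, 0.004115)
  [+6]  conj(Y_{7,6})(Ω₁) = (0.052900, 0.349906) ; Y_{7,6}(Ω₂) = (0.000358, 0.001861) ; Δ = (-0.000632, 0.000224)
  [+7]  conj(Y_{7,7})(Ω₁) = (-0.061505, -0.131718) ; Y_{7,7}(Ω₂) = (0.000091, -0.000145) ; Δ = (-0.000025, -0.000003)
Σ over m = (-0.070541, -0.000000); ×(4π/15) → (-0.059096, -0.000000). Real part: -0.059096

-0.059096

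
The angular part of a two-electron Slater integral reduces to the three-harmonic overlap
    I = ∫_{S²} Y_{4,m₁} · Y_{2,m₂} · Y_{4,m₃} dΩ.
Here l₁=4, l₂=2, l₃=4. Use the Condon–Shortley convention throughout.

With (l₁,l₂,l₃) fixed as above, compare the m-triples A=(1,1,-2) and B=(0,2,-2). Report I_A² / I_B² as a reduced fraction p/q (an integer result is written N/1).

9/20

Shared (l₁,l₂,l₃)=(4,2,4): N and (l;000)² cancel in I_A²/I_B².
A: Δ = 2!·6!·2!/11! = 1/13860; Racah Σ t=1..2: t=1:−1/96 t=2:+1/240 = -1/160; ⇒ 3j(4 2 4; 1 1 -2)² = 27/1540, sgn -1
B: Δ = 2!·6!·2!/11! = 1/13860; Racah Σ t=2..2: t=2:+1/192 = 1/192; ⇒ 3j(4 2 4; 0 2 -2)² = 3/77, sgn +1
I_A²/I_B² = (27/1540)/(3/77) = 9/20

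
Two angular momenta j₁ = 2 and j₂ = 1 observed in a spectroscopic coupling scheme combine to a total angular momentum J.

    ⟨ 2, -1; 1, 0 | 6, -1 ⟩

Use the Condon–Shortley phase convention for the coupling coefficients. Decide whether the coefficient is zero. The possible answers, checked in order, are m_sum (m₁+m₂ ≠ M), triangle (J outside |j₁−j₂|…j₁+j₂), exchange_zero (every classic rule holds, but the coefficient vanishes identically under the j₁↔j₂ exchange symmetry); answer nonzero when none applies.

triangle

m-sum: m₁+m₂ = -1+0 = -1, M = -1  ✓
triangle: need |j₁−j₂| ≤ J ≤ j₁+j₂, i.e. J ∈ [1, 3]; J = 6 is outside ✗ ⇒ coefficient is 0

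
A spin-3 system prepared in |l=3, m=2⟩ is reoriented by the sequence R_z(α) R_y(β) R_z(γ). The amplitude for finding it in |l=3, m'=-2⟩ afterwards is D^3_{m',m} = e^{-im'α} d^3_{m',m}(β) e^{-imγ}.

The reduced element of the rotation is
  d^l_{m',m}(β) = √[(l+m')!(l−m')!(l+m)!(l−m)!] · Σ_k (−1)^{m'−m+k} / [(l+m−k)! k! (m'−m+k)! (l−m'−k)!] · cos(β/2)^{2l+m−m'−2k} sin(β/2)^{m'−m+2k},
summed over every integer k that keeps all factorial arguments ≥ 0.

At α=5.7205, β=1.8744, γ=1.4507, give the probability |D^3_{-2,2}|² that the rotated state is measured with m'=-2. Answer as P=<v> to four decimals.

P=0.2165

D^3_{-2,2}(5.7205,1.8744,1.4507) = e^{-i·-2·5.7205}·d^3_{-2,2}(1.8744)·e^{-i·2·1.4507}. Compute d first:
c=cos(1.874400/2)=0.592047, s=sin(1.874400/2)=0.805904; N=√[1·120·120·1]=120.000000
k∈{4,5} keeps every argument non-negative
  k=4: (−1)^0·120.0000/(24)·0.5920^2·0.8059^4 = +0.739289
  k=5: (−1)^1·120.0000/(120)·0.5920^0·0.8059^6 = -0.273967
d^3_{-2,2}(1.8744) = +0.739289 -0.273967 = +0.465322
|D^3_{-2,2}|² = |d^3_{-2,2}(β)|² = (+0.465322)² = 0.216525 (the z-rotation phases have unit modulus)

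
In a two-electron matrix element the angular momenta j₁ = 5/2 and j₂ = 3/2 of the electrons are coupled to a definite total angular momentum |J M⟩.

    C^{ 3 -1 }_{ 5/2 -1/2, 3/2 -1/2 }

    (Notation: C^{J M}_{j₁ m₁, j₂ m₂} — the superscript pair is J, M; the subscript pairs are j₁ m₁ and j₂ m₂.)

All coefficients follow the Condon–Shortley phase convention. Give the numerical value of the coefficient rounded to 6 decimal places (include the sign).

+√(1/60) ≈ +0.129099

j₁+j₂−J=1  J+j₁−j₂=4  J−j₁+j₂=2  j₁+j₂+J+1=8
(j₁±m₁, j₂±m₂, J±M) = (2,3,1,2,2,4)
P² = 48/5
sum k=0..1:
  [0] +1/6 = 1/6
  [1] −1/8 = -1/8
S = 1/24
C² = P²·S² = 1/60 ; C = +0.129099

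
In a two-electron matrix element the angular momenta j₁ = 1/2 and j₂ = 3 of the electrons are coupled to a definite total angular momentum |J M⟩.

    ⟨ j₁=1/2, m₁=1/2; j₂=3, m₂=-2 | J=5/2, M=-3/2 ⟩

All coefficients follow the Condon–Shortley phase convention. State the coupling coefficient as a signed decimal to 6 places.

+0.845154

j₁+j₂−J=1  J+j₁−j₂=0  J−j₁+j₂=5  j₁+j₂+J+1=7
(j₁±m₁, j₂±m₂, J±M) = (1,0,1,5,1,4)
P² = 2880/7
sum k=0..0:
  [0] +1/24 = 1/24
S = 1/24
C² = P²·S² = 5/7 ; C = +0.845154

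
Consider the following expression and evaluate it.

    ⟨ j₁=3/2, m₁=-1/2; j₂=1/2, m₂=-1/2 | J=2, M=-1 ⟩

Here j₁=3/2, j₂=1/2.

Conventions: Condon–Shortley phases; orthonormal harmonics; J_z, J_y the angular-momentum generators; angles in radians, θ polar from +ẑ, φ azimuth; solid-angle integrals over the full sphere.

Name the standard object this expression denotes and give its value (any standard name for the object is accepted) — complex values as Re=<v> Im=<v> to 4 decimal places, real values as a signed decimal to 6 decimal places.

Clebsch–Gordan coefficient, +√(3/4) ≈ +0.866025

This is a Clebsch–Gordan (vector-coupling) coefficient.
j₁+j₂−J=0  J+j₁−j₂=3  J−j₁+j₂=1  j₁+j₂+J+1=5
(j₁±m₁, j₂±m₂, J±M) = (1,2,0,1,1,3)
P² = 3
sum k=0..0:
  [0] +1/2 = 1/2
S = 1/2
C² = P²·S² = 3/4 ; C = +0.866025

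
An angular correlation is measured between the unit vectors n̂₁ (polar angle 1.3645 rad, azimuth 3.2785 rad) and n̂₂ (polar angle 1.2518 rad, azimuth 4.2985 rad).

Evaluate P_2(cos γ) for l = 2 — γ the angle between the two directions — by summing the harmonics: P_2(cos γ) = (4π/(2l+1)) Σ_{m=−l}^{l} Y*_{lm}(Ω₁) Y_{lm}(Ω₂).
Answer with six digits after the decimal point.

-0.045153

Term-by-term m-sum for l=2 (normalisation 4π/5 = 2.513274):
  term(m=-2) = -0.05828 - 0.11496j   from Y*(Ω₁)=0.35628 + 0.10007j, Y(Ω₂)=-0.23562 - 0.25649j
  term(m=-1) = 0.01865 - 0.03036j   from Y*(Ω₁)=-0.15344 - 0.02114j, Y(Ω₂)=-0.09252 + 0.21063j
  term(m=+0) = 0.06130 + 0.00000j   from Y*(Ω₁)=-0.27569 + 0.00000j, Y(Ω₂)=-0.22233 + 0.00000j
  term(m=+1) = 0.01865 + 0.03036j   from Y*(Ω₁)=0.15344 - 0.02114j, Y(Ω₂)=0.09252 + 0.21063j
  term(m=+2) = -0.05828 + 0.11496j   from Y*(Ω₁)=0.35628 - 0.10007j, Y(Ω₂)=-0.23562 + 0.25649j
Total Σ_m = -0.01797 + 0.00000j. Multiply by 2.513274: -0.04515 + 0.00000j. P_2(cos γ) = -0.045153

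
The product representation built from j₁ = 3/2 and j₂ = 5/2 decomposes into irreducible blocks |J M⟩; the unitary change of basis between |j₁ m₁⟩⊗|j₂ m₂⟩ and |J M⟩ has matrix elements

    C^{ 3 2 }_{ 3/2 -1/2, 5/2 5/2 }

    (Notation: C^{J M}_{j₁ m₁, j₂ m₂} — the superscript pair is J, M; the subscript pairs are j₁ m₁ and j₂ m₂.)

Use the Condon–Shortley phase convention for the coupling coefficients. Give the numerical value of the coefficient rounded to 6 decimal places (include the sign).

−√(5/12) = -0.645497

triangle: 1!×2!×4!/8! = 48/40320
(j±m)!: 1!×2!×5!×0!×5!×1! = 28800
prefactor² = (2J+1)×Δ×N² = 240
  k=1: −1/(1!×0!×1!×4!×1!×0!) = -1/24
Σ = -1/24  ⇒  CG² = 240×(-1/24)² = 5/12
CG = −√(5/12) = -0.645497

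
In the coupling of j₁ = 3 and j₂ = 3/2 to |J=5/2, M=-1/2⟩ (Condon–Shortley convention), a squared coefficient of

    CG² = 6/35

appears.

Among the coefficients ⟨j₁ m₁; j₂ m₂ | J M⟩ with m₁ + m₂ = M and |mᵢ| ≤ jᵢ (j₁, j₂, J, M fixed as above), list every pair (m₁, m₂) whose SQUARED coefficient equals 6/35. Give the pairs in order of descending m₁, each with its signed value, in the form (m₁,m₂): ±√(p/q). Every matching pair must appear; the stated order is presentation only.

Admissible pairs with m₁+m₂ = M = -1/2: (-2,3/2), (-1,1/2), (0,-1/2), (1,-3/2)
  (m₁,m₂)=(1,-3/2): CG² = 27/70, CG = +√(27/70)
  (m₁,m₂)=(0,-1/2): CG² = 6/35, CG = −√(6/35)   ← matches the target
  (m₁,m₂)=(-1,1/2): CG² = 1/70, CG = −√(1/70)
  (m₁,m₂)=(-2,3/2): CG² = 3/7, CG = +√(3/7)
Pairs with CG² = 6/35: (0,-1/2): −√(6/35)

(0,-1/2): −√(6/35)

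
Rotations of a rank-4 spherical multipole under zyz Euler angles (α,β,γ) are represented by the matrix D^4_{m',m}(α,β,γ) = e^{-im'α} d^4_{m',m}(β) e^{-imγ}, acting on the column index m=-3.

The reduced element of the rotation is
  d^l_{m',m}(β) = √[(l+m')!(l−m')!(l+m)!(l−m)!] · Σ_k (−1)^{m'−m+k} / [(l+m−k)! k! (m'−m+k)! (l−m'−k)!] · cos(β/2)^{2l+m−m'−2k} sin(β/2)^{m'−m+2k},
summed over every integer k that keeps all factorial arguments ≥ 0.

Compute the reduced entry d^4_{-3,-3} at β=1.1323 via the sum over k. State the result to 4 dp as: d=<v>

d^4_{-3,-3}(β=1.1323) via the finite sum:
c=cos(1.132300/2)=0.843972, s=sin(1.132300/2)=0.536387; N=√[1·5040·1·5040]=5040.000000
The bounds max(0,m−m')=0 and min(l+m,l−m')=1 give 2 terms
  k=0: (−1)^0·5040.0000/(5040)·0.8440^8·0.5364^0 = +0.257410
  k=1: (−1)^1·5040.0000/(720)·0.8440^6·0.5364^2 = -0.727819
d^4_{-3,-3}(1.1323) = +0.257410 -0.727819 = -0.470409

d=-0.4704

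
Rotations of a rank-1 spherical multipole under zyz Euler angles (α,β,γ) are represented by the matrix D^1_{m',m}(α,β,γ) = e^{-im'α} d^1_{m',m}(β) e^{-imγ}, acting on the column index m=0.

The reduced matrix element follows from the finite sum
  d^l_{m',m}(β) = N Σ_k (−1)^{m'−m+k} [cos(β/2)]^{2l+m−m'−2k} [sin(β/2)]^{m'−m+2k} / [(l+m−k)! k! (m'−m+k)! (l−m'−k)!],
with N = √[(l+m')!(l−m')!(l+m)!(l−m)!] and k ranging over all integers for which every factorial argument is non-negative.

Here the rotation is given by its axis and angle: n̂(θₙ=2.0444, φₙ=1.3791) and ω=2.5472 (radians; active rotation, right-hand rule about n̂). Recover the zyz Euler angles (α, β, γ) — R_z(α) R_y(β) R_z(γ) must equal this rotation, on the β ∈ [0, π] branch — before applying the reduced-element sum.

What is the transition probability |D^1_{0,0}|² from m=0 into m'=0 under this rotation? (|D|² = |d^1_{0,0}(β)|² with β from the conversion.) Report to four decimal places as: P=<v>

P=0.2008

Axis–angle → zyz. n̂ = (sinθₙcosφₙ, sinθₙsinφₙ, cosθₙ) = (+0.169553, +0.873629, -0.456096), ω = 2.5472.
R = I cosω + sinω [n̂]ₓ + (1−cosω) n̂n̂ᵀ gives
  R = [-0.775923, +0.526265, +0.347835; +0.015432, +0.567065, -0.823529; -0.630639, -0.633627, -0.448120]
β = atan2(√(R₁₃²+R₂₃²), R₃₃) = 2.035457; α = atan2(R₂₃, R₁₃) mod 2π = 5.112031; γ = atan2(R₃₂, −R₃₁) mod 2π = 5.495424
First d^1_{0,0}(β=2.0355), then the phase factors e^{-i(0)α} and e^{-i(0)γ}:
With c≡cos(β/2)=0.525300 and s≡sin(β/2)=0.850917, N=[1·1·1·1]^{1/2}=1.000000
The bounds max(0,m−m')=0 and min(l+m,l−m')=1 give 2 terms
  k=0: (−1)^0·1.0000/(1)·0.5253^2·0.8509^0 = +0.275940
  k=1: (−1)^1·1.0000/(1)·0.5253^0·0.8509^2 = -0.724060
d^1_{0,0}(2.0355) = +0.275940 -0.724060 = -0.448120
|D^1_{0,0}|² = |d^1_{0,0}(β)|² = (-0.448120)² = 0.200811 (the z-rotation phases have unit modulus)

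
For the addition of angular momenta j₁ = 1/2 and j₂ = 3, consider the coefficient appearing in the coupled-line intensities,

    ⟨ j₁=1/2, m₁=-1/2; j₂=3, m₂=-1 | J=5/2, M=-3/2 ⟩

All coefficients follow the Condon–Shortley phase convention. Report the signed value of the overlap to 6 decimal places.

√[6·1!0!5!/7! · 0!1!2!4!1!4!] = √(1152/7)
  +(−1)^1/∏(1,0,0,1,0,4)! = -1/24  (running -1/24)
⟨..|..⟩ = √(1152/7)·(-1/24) = -0.534522

−√(2/7) = -0.534522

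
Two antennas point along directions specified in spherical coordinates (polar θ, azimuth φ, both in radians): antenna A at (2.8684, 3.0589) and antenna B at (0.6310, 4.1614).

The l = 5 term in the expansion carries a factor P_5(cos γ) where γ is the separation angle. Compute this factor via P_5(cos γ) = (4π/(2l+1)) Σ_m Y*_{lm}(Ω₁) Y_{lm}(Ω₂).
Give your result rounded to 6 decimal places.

Term-by-term m-sum for l=5 (normalisation 4π/11 = 1.142397):
  [-5]  conj(Y_{5,-5})(Ω₁) = -0.000608+0.000267i ; Y_{5,-5}(Ω₂) = -0.012507-0.030720i ; Δ = +0.000016+0.000015i
  [-4]  conj(Y_{5,-4})(Ω₁) = -0.007083+0.002432i ; Y_{5,-4}(Ω₂) = -0.084941+0.115729i ; Δ = +0.000320-0.001026i
  [-3]  conj(Y_{5,-3})(Ω₁) = -0.048378+0.012254i ; Y_{5,-3}(Ω₂) = +0.344591+0.028379i ; Δ = -0.017018+0.002850i
  [-2]  conj(Y_{5,-2})(Ω₁) = -0.208762+0.034844i ; Y_{5,-2}(Ω₂) = -0.205698-0.406132i ; Δ = +0.057093+0.077618i
  [-1]  conj(Y_{5,-1})(Ω₁) = -0.523000+0.043347i ; Y_{5,-1}(Ω₂) = -0.078998+0.128564i ; Δ = +0.035743-0.070663i
  [+0]  conj(Y_{5,0})(Ω₁) = -0.479426-0.000000i ; Y_{5,0}(Ω₂) = -0.364404+0.000000i ; Δ = +0.174705+0.000000i
  [+1]  conj(Y_{5,1})(Ω₁) = +0.523000+0.043347i ; Y_{5,1}(Ω₂) = +0.078998+0.128564i ; Δ = +0.035743+0.070663i
  [+2]  conj(Y_{5,2})(Ω₁) = -0.208762-0.034844i ; Y_{5,2}(Ω₂) = -0.205698+0.406132i ; Δ = +0.057093-0.077618i
  [+3]  conj(Y_{5,3})(Ω₁) = +0.048378+0.012254i ; Y_{5,3}(Ω₂) = -0.344591+0.028379i ; Δ = -0.017018-0.002850i
  [+4]  conj(Y_{5,4})(Ω₁) = -0.007083-0.002432i ; Y_{5,4}(Ω₂) = -0.084941-0.115729i ; Δ = +0.000320+0.001026i
  [+5]  conj(Y_{5,5})(Ω₁) = +0.000608+0.000267i ; Y_{5,5}(Ω₂) = +0.012507-0.030720i ; Δ = +0.000016-0.000015i
Total Σ_m = +0.327014+0.000000i. Multiply by 1.142397: +0.373580+0.000000i. P_5(cos γ) = 0.373580

0.373580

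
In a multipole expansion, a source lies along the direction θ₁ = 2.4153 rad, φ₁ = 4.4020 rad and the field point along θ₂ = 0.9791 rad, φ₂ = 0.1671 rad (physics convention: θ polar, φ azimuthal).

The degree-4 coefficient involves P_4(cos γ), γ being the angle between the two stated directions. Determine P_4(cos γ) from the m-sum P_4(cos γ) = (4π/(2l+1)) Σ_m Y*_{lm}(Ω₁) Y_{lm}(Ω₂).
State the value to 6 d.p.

Expand P_4 via completeness: Σ_{m} conj(Y_{4,m}) at Ω₁ times Y_{4,m} at Ω₂ —
  m=-4: (0.02783 - 0.08145j) × (0.16482 - 0.13015j) = -0.00601 - 0.01705j  (running Σ = -0.00601 - 0.01705j)
  m=-3: (-0.21990 - 0.16360j) × (0.35007 - 0.19183j) = -0.10837 - 0.01509j  (running Σ = -0.11438 - 0.03213j)
  m=-2: (-0.34956 + 0.24996j) × (0.25640 - 0.08903j) = -0.06737 + 0.09521j  (running Σ = -0.18175 + 0.06308j)
  m=-1: (0.06549 + 0.20416j) × (-0.17758 + 0.02995j) = -0.01774 - 0.03429j  (running Σ = -0.19950 + 0.02878j)
  m=0: (-0.29974 + 0.00000j) × (-0.31161 + 0.00000j) = 0.09340 + 0.00000j  (running Σ = -0.10610 + 0.02878j)
  m=1: (-0.06549 + 0.20416j) × (0.17758 + 0.02995j) = -0.01774 + 0.03429j  (running Σ = -0.12384 + 0.06308j)
  m=2: (-0.34956 - 0.24996j) × (0.25640 + 0.08903j) = -0.06737 - 0.09521j  (running Σ = -0.19121 - 0.03213j)
  m=3: (0.21990 - 0.16360j) × (-0.35007 - 0.19183j) = -0.10837 + 0.01509j  (running Σ = -0.29958 - 0.01705j)
  m=4: (0.02783 + 0.08145j) × (0.16482 + 0.13015j) = -0.00601 + 0.01705j  (running Σ = -0.30559 + 0.00000j)
Σ over m = -0.30559 + 0.00000j; ×(4π/9) → -0.42669 + 0.00000j. Real part: -0.426687

-0.426687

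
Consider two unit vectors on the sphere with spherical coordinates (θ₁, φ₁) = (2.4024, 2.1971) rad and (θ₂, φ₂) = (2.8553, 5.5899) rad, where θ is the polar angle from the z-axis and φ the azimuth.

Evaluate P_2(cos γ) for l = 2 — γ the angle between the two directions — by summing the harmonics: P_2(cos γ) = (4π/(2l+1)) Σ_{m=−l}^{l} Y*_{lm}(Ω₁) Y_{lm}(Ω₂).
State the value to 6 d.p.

Term-by-term m-sum for l=2 (normalisation 4π/5 = 2.513274):
  m=-2: (-0.05485 - 0.16651j) × (0.00564 + 0.03028j) = 0.00473 - 0.00260j  (running Σ = 0.00473 - 0.00260j)
  m=-1: (0.22545 - 0.31162j) × (-0.16097 - 0.13375j) = -0.07797 + 0.02001j  (running Σ = -0.07324 + 0.01741j)
  m=0: (0.20135 + 0.00000j) × (0.55533 + 0.00000j) = 0.11182 + 0.00000j  (running Σ = 0.03858 + 0.01741j)
  m=1: (-0.22545 - 0.31162j) × (0.16097 - 0.13375j) = -0.07797 - 0.02001j  (running Σ = -0.03939 - 0.00260j)
  m=2: (-0.05485 + 0.16651j) × (0.00564 - 0.03028j) = 0.00473 + 0.00260j  (running Σ = -0.03466 + 0.00000j)
Total Σ_m = -0.03466 + 0.00000j. Multiply by 2.513274: -0.08711 + 0.00000j. P_2(cos γ) = -0.087105

-0.087105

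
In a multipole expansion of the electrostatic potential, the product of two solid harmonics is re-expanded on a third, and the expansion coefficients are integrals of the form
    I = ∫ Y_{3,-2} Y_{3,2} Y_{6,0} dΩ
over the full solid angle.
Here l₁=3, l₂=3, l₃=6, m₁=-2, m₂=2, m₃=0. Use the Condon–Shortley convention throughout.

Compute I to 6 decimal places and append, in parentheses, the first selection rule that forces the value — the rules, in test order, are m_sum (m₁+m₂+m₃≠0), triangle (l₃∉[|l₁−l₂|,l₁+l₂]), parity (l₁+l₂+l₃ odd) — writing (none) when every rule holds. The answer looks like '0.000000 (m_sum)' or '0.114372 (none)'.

Rules hold: Σm=0, L=12 even, 0≤6≤6.
N = 7·7·13 = 637
Δ = 0!·6!·6!/13! = 1/12012
Racah Σ t=0..0: t=0:+1/1296 = 1/1296
⇒ 3j(3 3 6; 0 0 0)² = 100/3003, sgn +1
Racah Σ t=0..0: t=0:+1/14400 = 1/14400
⇒ 3j(3 3 6; -2 2 0)² = 3/1001, sgn +1
4πI² = N·(3j₀)²·(3jₘ)² = 100/1573
I = +1·√(0.0635728/4π) = 0.07112638
No selection rule forces the value: the integral is nonzero (none).

0.071126 (none)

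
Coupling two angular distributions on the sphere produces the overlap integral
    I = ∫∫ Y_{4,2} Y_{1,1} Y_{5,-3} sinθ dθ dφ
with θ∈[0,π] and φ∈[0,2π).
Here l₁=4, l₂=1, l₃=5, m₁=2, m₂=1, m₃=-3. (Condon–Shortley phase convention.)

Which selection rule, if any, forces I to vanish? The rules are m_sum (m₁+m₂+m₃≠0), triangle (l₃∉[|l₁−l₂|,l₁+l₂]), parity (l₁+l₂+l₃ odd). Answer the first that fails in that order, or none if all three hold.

none

Σmᵢ = 0  ✓
l₃∈[|l₁−l₂|,l₁+l₂]=[3,5], have l₃=5  ✓
Σlᵢ = 10 ⇒ even  ✓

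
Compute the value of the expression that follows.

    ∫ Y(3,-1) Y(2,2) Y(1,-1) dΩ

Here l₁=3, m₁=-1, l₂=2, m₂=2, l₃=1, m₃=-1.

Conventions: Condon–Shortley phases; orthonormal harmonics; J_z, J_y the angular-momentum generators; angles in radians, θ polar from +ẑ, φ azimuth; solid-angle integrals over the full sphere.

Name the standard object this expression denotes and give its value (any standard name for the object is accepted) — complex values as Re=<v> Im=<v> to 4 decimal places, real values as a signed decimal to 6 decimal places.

Gaunt coefficient, -0.082589

This is a Gaunt coefficient — the integral of a triple product of spherical harmonics over the sphere.
Checks pass: Σm=0; 6 even; l₃=1∈[1,5].
(2·3+1)(2·2+1)(2·1+1) = 105
Δ: 4! 2! 0! / 7! → 1/105
sum: t=2:+1/4 = 1/4
3j²(3 2 1; 0 0 0) = Δ·Π!·Σ² = 3/35  (sign -1)
sum: t=4:+1/48 = 1/48
3j²(3 2 1; -1 2 -1) = Δ·Π!·Σ² = 1/105  (sign +1)
combine: 4πI² = 105·3/35·1/105 = 3/35
take √, sign -1: I = -0.08258890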